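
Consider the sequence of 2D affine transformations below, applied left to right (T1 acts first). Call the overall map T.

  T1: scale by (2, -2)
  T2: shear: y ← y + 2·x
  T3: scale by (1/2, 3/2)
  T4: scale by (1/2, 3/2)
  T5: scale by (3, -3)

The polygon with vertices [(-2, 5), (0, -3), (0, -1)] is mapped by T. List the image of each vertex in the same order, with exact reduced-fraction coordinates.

T1 scale by (2, -2): (-2, 5) → (-4, -10); (0, -3) → (0, 6); (0, -1) → (0, 2)
T2 shear: y ← y + 2·x: (-4, -10) → (-4, -18); (0, 6) → (0, 6); (0, 2) → (0, 2)
T3 scale by (1/2, 3/2): (-4, -18) → (-2, -27); (0, 6) → (0, 9); (0, 2) → (0, 3)
T4 scale by (1/2, 3/2): (-2, -27) → (-1, -81/2); (0, 9) → (0, 27/2); (0, 3) → (0, 9/2)
T5 scale by (3, -3): (-1, -81/2) → (-3, 243/2); (0, 27/2) → (0, -81/2); (0, 9/2) → (0, -27/2)

image vertices: (-3, 243/2), (0, -81/2), (0, -27/2)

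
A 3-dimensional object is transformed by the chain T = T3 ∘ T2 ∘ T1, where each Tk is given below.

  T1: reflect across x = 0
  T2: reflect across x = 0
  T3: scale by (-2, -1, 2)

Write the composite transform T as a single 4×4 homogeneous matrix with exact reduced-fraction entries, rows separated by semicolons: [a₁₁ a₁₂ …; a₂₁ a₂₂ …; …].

T1 = [-1 0 0 0; 0 1 0 0; 0 0 1 0; 0 0 0 1]
T2·T1 = [1 0 0 0; 0 1 0 0; 0 0 1 0; 0 0 0 1]
T3·…·T1 = [-2 0 0 0; 0 -1 0 0; 0 0 2 0; 0 0 0 1]

T = [-2 0 0 0; 0 -1 0 0; 0 0 2 0; 0 0 0 1]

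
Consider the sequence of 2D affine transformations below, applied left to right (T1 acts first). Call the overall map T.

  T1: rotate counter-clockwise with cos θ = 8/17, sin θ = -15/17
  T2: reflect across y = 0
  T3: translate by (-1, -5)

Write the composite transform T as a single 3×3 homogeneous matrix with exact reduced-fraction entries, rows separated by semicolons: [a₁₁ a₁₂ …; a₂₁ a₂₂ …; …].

T1 = [8/17 15/17 0; -15/17 8/17 0; 0 0 1]
T2·T1 = [8/17 15/17 0; 15/17 -8/17 0; 0 0 1]
T3·…·T1 = [8/17 15/17 -1; 15/17 -8/17 -5; 0 0 1]

T = [8/17 15/17 -1; 15/17 -8/17 -5; 0 0 1]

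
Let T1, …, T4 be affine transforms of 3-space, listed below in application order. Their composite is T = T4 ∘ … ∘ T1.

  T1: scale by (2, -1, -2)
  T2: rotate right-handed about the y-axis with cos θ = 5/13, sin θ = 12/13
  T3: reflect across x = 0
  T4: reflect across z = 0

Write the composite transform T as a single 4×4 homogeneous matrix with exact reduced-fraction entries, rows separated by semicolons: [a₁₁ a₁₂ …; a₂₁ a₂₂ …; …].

T = [-10/13 0 24/13 0; 0 -1 0 0; 24/13 0 10/13 0; 0 0 0 1]

T1 = [2 0 0 0; 0 -1 0 0; 0 0 -2 0; 0 0 0 1]
T2·T1 = [10/13 0 -24/13 0; 0 -1 0 0; -24/13 0 -10/13 0; 0 0 0 1]
T3·…·T1 = [-10/13 0 24/13 0; 0 -1 0 0; -24/13 0 -10/13 0; 0 0 0 1]
T4·…·T1 = [-10/13 0 24/13 0; 0 -1 0 0; 24/13 0 10/13 0; 0 0 0 1]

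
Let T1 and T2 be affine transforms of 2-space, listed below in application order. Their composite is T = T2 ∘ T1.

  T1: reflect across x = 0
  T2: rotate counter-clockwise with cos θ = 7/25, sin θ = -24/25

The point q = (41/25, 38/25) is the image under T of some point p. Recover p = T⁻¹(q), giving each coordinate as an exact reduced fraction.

p = (1, 2)

T1 = [-1 0 0; 0 1 0; 0 0 1]
T2·T1 = [-7/25 24/25 0; 24/25 7/25 0; 0 0 1]
det M = -1; M⁻¹ = [-7/25 24/25 0; 24/25 7/25 0; 0 0 1]
M⁻¹ · (41/25, 38/25)ᵀ = (1, 2)ᵀ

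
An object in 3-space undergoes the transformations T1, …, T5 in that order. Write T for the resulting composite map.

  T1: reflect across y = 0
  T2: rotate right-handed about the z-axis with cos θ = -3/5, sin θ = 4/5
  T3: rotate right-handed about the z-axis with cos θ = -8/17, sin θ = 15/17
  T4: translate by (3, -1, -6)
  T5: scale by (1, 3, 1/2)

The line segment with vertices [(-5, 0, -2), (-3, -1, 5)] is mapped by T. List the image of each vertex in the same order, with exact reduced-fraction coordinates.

image vertices: (87/17, 180/17, -4), (88/17, 66/17, -1/2)

T1 reflect across y = 0: (-5, 0, -2) → (-5, 0, -2); (-3, -1, 5) → (-3, 1, 5)
T2 rotate right-handed about the z-axis with cos θ = -3/5, sin θ = 4/5: (-5, 0, -2) → (3, -4, -2); (-3, 1, 5) → (1, -3, 5)
T3 rotate right-handed about the z-axis with cos θ = -8/17, sin θ = 15/17: (3, -4, -2) → (36/17, 77/17, -2); (1, -3, 5) → (37/17, 39/17, 5)
T4 translate by (3, -1, -6): (36/17, 77/17, -2) → (87/17, 60/17, -8); (37/17, 39/17, 5) → (88/17, 22/17, -1)
T5 scale by (1, 3, 1/2): (87/17, 60/17, -8) → (87/17, 180/17, -4); (88/17, 22/17, -1) → (88/17, 66/17, -1/2)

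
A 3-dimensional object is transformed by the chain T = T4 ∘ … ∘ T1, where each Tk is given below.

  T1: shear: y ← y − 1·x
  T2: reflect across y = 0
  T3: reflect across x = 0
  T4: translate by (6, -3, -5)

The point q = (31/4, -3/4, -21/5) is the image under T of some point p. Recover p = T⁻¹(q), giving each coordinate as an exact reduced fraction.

T1 = [1 0 0 0; -1 1 0 0; 0 0 1 0; 0 0 0 1]
T2·T1 = [1 0 0 0; 1 -1 0 0; 0 0 1 0; 0 0 0 1]
T3·…·T1 = [-1 0 0 0; 1 -1 0 0; 0 0 1 0; 0 0 0 1]
T4·…·T1 = [-1 0 0 6; 1 -1 0 -3; 0 0 1 -5; 0 0 0 1]
det M = 1; M⁻¹ = [-1 0 0 6; -1 -1 0 3; 0 0 1 5; 0 0 0 1]
M⁻¹ · (31/4, -3/4, -21/5)ᵀ = (-7/4, -4, 4/5)ᵀ

p = (-7/4, -4, 4/5)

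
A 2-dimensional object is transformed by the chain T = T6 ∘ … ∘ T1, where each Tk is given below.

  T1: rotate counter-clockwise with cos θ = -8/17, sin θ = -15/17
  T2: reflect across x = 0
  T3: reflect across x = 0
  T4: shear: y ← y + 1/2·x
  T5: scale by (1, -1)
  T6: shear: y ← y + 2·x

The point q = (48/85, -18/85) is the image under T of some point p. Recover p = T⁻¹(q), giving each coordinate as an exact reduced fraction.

T1 = [-8/17 15/17 0; -15/17 -8/17 0; 0 0 1]
T2·T1 = [8/17 -15/17 0; -15/17 -8/17 0; 0 0 1]
T3·…·T1 = [-8/17 15/17 0; -15/17 -8/17 0; 0 0 1]
T4·…·T1 = [-8/17 15/17 0; -19/17 -1/34 0; 0 0 1]
T5·…·T1 = [-8/17 15/17 0; 19/17 1/34 0; 0 0 1]
T6·…·T1 = [-8/17 15/17 0; 3/17 61/34 0; 0 0 1]
det M = -1; M⁻¹ = [-61/34 15/17 0; 3/17 8/17 0; 0 0 1]
M⁻¹ · (48/85, -18/85)ᵀ = (-6/5, 0)ᵀ

p = (-6/5, 0)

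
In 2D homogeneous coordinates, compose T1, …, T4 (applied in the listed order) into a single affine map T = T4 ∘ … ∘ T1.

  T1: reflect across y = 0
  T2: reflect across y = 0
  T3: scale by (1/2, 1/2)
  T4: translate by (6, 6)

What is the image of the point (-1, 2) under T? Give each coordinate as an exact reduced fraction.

T1 reflect across y = 0: (-1, 2) → (-1, -2)
T2 reflect across y = 0: (-1, -2) → (-1, 2)
T3 scale by (1/2, 1/2): (-1, 2) → (-1/2, 1)
T4 translate by (6, 6): (-1/2, 1) → (11/2, 7)

T(p) = (11/2, 7)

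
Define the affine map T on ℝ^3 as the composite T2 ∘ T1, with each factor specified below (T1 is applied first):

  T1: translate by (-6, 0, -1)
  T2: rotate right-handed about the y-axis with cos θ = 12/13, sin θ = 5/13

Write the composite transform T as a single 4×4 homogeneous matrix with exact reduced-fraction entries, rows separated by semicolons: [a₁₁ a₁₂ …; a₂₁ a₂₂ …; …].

T = [12/13 0 5/13 -77/13; 0 1 0 0; -5/13 0 12/13 18/13; 0 0 0 1]

T1 = [1 0 0 -6; 0 1 0 0; 0 0 1 -1; 0 0 0 1]
T2·T1 = [12/13 0 5/13 -77/13; 0 1 0 0; -5/13 0 12/13 18/13; 0 0 0 1]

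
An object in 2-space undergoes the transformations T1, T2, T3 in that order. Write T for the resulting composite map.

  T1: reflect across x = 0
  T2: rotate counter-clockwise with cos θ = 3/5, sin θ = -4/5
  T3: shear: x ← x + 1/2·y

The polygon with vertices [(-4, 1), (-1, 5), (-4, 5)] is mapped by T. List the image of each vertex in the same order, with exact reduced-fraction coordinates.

T1 reflect across x = 0: (-4, 1) → (4, 1); (-1, 5) → (1, 5); (-4, 5) → (4, 5)
T2 rotate counter-clockwise with cos θ = 3/5, sin θ = -4/5: (4, 1) → (16/5, -13/5); (1, 5) → (23/5, 11/5); (4, 5) → (32/5, -1/5)
T3 shear: x ← x + 1/2·y: (16/5, -13/5) → (19/10, -13/5); (23/5, 11/5) → (57/10, 11/5); (32/5, -1/5) → (63/10, -1/5)

image vertices: (19/10, -13/5), (57/10, 11/5), (63/10, -1/5)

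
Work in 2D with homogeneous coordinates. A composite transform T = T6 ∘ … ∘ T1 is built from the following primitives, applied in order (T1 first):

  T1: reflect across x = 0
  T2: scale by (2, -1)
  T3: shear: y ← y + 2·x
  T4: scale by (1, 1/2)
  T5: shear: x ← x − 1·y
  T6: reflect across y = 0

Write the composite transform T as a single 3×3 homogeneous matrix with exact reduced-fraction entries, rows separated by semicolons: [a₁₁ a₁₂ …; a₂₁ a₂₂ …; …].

T = [0 1/2 0; 2 1/2 0; 0 0 1]

T1 = [-1 0 0; 0 1 0; 0 0 1]
T2·T1 = [-2 0 0; 0 -1 0; 0 0 1]
T3·…·T1 = [-2 0 0; -4 -1 0; 0 0 1]
T4·…·T1 = [-2 0 0; -2 -1/2 0; 0 0 1]
T5·…·T1 = [0 1/2 0; -2 -1/2 0; 0 0 1]
T6·…·T1 = [0 1/2 0; 2 1/2 0; 0 0 1]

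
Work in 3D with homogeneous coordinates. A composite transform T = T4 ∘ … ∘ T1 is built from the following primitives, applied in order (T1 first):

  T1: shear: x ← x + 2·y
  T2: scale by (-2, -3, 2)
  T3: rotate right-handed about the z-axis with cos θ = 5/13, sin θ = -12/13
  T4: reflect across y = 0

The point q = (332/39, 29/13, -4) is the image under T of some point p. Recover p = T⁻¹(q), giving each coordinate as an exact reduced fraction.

T1 = [1 2 0 0; 0 1 0 0; 0 0 1 0; 0 0 0 1]
T2·T1 = [-2 -4 0 0; 0 -3 0 0; 0 0 2 0; 0 0 0 1]
T3·…·T1 = [-10/13 -56/13 0 0; 24/13 33/13 0 0; 0 0 2 0; 0 0 0 1]
T4·…·T1 = [-10/13 -56/13 0 0; -24/13 -33/13 0 0; 0 0 2 0; 0 0 0 1]
det M = -12; M⁻¹ = [11/26 -28/39 0 0; -4/13 5/39 0 0; 0 0 1/2 0; 0 0 0 1]
M⁻¹ · (332/39, 29/13, -4)ᵀ = (2, -7/3, -2)ᵀ

p = (2, -7/3, -2)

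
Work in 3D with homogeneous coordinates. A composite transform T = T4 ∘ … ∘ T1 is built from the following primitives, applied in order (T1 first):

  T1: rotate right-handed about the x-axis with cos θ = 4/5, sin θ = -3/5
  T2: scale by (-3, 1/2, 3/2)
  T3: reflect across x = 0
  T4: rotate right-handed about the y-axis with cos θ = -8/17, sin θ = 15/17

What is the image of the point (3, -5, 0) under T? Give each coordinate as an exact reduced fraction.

T1 rotate right-handed about the x-axis with cos θ = 4/5, sin θ = -3/5: (3, -5, 0) → (3, -4, 3)
T2 scale by (-3, 1/2, 3/2): (3, -4, 3) → (-9, -2, 9/2)
T3 reflect across x = 0: (-9, -2, 9/2) → (9, -2, 9/2)
T4 rotate right-handed about the y-axis with cos θ = -8/17, sin θ = 15/17: (9, -2, 9/2) → (-9/34, -2, -171/17)

T(p) = (-9/34, -2, -171/17)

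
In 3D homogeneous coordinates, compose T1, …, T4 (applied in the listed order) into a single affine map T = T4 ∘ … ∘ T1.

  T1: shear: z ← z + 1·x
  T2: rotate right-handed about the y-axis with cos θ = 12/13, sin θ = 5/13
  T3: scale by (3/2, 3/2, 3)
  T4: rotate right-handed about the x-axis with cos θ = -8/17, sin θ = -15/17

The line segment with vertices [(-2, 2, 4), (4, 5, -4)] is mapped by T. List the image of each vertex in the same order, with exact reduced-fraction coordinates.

T1 shear: z ← z + 1·x: (-2, 2, 4) → (-2, 2, 2); (4, 5, -4) → (4, 5, 0)
T2 rotate right-handed about the y-axis with cos θ = 12/13, sin θ = 5/13: (-2, 2, 2) → (-14/13, 2, 34/13); (4, 5, 0) → (48/13, 5, -20/13)
T3 scale by (3/2, 3/2, 3): (-14/13, 2, 34/13) → (-21/13, 3, 102/13); (48/13, 5, -20/13) → (72/13, 15/2, -60/13)
T4 rotate right-handed about the x-axis with cos θ = -8/17, sin θ = -15/17: (-21/13, 3, 102/13) → (-21/13, 1218/221, -1401/221); (72/13, 15/2, -60/13) → (72/13, -1680/221, -1965/442)

image vertices: (-21/13, 1218/221, -1401/221), (72/13, -1680/221, -1965/442)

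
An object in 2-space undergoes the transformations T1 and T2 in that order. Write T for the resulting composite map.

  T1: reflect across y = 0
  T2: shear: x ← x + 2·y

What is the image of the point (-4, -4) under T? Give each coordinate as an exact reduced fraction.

T(p) = (4, 4)

T1 reflect across y = 0: (-4, -4) → (-4, 4)
T2 shear: x ← x + 2·y: (-4, 4) → (4, 4)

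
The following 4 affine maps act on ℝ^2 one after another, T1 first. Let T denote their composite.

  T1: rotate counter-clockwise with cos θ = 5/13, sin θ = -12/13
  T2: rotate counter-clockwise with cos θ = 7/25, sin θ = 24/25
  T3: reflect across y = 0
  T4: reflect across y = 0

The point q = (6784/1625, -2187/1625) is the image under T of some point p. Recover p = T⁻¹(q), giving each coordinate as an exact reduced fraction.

p = (4, -9/5)

T1 = [5/13 12/13 0; -12/13 5/13 0; 0 0 1]
T2·T1 = [323/325 -36/325 0; 36/325 323/325 0; 0 0 1]
T3·…·T1 = [323/325 -36/325 0; -36/325 -323/325 0; 0 0 1]
T4·…·T1 = [323/325 -36/325 0; 36/325 323/325 0; 0 0 1]
det M = 1; M⁻¹ = [323/325 36/325 0; -36/325 323/325 0; 0 0 1]
M⁻¹ · (6784/1625, -2187/1625)ᵀ = (4, -9/5)ᵀ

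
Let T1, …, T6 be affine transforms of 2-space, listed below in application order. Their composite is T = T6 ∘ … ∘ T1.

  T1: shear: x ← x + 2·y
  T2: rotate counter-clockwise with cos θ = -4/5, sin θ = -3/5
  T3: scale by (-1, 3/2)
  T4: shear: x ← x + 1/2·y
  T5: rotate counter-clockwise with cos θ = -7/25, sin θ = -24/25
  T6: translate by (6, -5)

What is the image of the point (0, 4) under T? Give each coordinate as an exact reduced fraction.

T(p) = (-124/25, 7/25)

T1 shear: x ← x + 2·y: (0, 4) → (8, 4)
T2 rotate counter-clockwise with cos θ = -4/5, sin θ = -3/5: (8, 4) → (-4, -8)
T3 scale by (-1, 3/2): (-4, -8) → (4, -12)
T4 shear: x ← x + 1/2·y: (4, -12) → (-2, -12)
T5 rotate counter-clockwise with cos θ = -7/25, sin θ = -24/25: (-2, -12) → (-274/25, 132/25)
T6 translate by (6, -5): (-274/25, 132/25) → (-124/25, 7/25)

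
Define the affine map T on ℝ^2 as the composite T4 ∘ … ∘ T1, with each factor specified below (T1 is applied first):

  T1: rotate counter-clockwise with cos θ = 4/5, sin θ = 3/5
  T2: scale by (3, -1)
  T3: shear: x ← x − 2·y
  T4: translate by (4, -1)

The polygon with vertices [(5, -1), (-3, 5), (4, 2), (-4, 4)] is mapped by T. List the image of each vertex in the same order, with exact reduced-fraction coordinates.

image vertices: (111/5, -16/5), (-39/5, -16/5), (18, -5), (-56/5, -9/5)

T1 rotate counter-clockwise with cos θ = 4/5, sin θ = 3/5: (5, -1) → (23/5, 11/5); (-3, 5) → (-27/5, 11/5); (4, 2) → (2, 4); (-4, 4) → (-28/5, 4/5)
T2 scale by (3, -1): (23/5, 11/5) → (69/5, -11/5); (-27/5, 11/5) → (-81/5, -11/5); (2, 4) → (6, -4); (-28/5, 4/5) → (-84/5, -4/5)
T3 shear: x ← x − 2·y: (69/5, -11/5) → (91/5, -11/5); (-81/5, -11/5) → (-59/5, -11/5); (6, -4) → (14, -4); (-84/5, -4/5) → (-76/5, -4/5)
T4 translate by (4, -1): (91/5, -11/5) → (111/5, -16/5); (-59/5, -11/5) → (-39/5, -16/5); (14, -4) → (18, -5); (-76/5, -4/5) → (-56/5, -9/5)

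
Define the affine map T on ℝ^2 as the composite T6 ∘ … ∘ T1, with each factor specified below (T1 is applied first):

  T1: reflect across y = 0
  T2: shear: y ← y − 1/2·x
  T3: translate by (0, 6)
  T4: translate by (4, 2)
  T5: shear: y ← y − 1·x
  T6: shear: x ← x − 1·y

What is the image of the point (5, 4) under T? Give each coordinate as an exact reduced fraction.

T(p) = (33/2, -15/2)

T1 reflect across y = 0: (5, 4) → (5, -4)
T2 shear: y ← y − 1/2·x: (5, -4) → (5, -13/2)
T3 translate by (0, 6): (5, -13/2) → (5, -1/2)
T4 translate by (4, 2): (5, -1/2) → (9, 3/2)
T5 shear: y ← y − 1·x: (9, 3/2) → (9, -15/2)
T6 shear: x ← x − 1·y: (9, -15/2) → (33/2, -15/2)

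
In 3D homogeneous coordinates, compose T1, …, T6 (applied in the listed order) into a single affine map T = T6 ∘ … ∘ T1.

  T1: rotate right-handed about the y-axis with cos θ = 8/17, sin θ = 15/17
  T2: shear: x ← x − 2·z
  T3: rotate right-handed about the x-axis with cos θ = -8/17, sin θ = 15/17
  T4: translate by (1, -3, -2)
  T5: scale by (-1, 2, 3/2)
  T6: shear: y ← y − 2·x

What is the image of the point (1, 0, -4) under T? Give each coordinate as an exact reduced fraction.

T1 rotate right-handed about the y-axis with cos θ = 8/17, sin θ = 15/17: (1, 0, -4) → (-52/17, 0, -47/17)
T2 shear: x ← x − 2·z: (-52/17, 0, -47/17) → (42/17, 0, -47/17)
T3 rotate right-handed about the x-axis with cos θ = -8/17, sin θ = 15/17: (42/17, 0, -47/17) → (42/17, 705/289, 376/289)
T4 translate by (1, -3, -2): (42/17, 705/289, 376/289) → (59/17, -162/289, -202/289)
T5 scale by (-1, 2, 3/2): (59/17, -162/289, -202/289) → (-59/17, -324/289, -303/289)
T6 shear: y ← y − 2·x: (-59/17, -324/289, -303/289) → (-59/17, 1682/289, -303/289)

T(p) = (-59/17, 1682/289, -303/289)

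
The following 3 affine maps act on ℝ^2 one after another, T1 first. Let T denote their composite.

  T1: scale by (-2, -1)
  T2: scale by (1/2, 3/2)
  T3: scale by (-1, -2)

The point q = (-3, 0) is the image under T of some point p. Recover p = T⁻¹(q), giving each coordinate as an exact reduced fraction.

p = (-3, 0)

T1 = [-2 0 0; 0 -1 0; 0 0 1]
T2·T1 = [-1 0 0; 0 -3/2 0; 0 0 1]
T3·…·T1 = [1 0 0; 0 3 0; 0 0 1]
det M = 3; M⁻¹ = [1 0 0; 0 1/3 0; 0 0 1]
M⁻¹ · (-3, 0)ᵀ = (-3, 0)ᵀ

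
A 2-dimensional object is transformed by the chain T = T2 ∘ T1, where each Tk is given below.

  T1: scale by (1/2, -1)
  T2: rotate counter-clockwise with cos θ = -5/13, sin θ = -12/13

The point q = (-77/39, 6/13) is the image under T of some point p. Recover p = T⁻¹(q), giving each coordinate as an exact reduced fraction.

T1 = [1/2 0 0; 0 -1 0; 0 0 1]
T2·T1 = [-5/26 -12/13 0; -6/13 5/13 0; 0 0 1]
det M = -1/2; M⁻¹ = [-10/13 -24/13 0; -12/13 5/13 0; 0 0 1]
M⁻¹ · (-77/39, 6/13)ᵀ = (2/3, 2)ᵀ

p = (2/3, 2)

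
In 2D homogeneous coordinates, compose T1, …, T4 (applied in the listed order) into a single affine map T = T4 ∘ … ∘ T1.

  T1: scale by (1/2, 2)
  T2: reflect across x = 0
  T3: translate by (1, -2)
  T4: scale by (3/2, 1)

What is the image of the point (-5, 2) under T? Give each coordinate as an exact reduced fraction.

T(p) = (21/4, 2)

T1 scale by (1/2, 2): (-5, 2) → (-5/2, 4)
T2 reflect across x = 0: (-5/2, 4) → (5/2, 4)
T3 translate by (1, -2): (5/2, 4) → (7/2, 2)
T4 scale by (3/2, 1): (7/2, 2) → (21/4, 2)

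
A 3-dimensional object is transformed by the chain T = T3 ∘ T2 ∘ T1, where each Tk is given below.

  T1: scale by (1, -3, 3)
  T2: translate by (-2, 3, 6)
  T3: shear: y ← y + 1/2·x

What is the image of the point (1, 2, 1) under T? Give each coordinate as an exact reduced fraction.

T1 scale by (1, -3, 3): (1, 2, 1) → (1, -6, 3)
T2 translate by (-2, 3, 6): (1, -6, 3) → (-1, -3, 9)
T3 shear: y ← y + 1/2·x: (-1, -3, 9) → (-1, -7/2, 9)

T(p) = (-1, -7/2, 9)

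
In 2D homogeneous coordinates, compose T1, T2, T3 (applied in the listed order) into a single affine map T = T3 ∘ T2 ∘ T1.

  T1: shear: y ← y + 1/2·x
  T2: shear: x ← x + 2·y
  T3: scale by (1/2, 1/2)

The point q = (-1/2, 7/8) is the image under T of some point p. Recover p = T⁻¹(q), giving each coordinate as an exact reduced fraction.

T1 = [1 0 0; 1/2 1 0; 0 0 1]
T2·T1 = [2 2 0; 1/2 1 0; 0 0 1]
T3·…·T1 = [1 1 0; 1/4 1/2 0; 0 0 1]
det M = 1/4; M⁻¹ = [2 -4 0; -1 4 0; 0 0 1]
M⁻¹ · (-1/2, 7/8)ᵀ = (-9/2, 4)ᵀ

p = (-9/2, 4)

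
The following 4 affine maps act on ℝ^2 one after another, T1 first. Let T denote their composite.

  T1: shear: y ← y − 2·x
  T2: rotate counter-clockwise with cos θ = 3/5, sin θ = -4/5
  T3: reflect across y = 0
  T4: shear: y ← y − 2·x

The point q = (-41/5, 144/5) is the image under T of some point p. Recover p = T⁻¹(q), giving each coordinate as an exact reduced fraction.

T1 = [1 0 0; -2 1 0; 0 0 1]
T2·T1 = [-1 4/5 0; -2 3/5 0; 0 0 1]
T3·…·T1 = [-1 4/5 0; 2 -3/5 0; 0 0 1]
T4·…·T1 = [-1 4/5 0; 4 -11/5 0; 0 0 1]
det M = -1; M⁻¹ = [11/5 4/5 0; 4 1 0; 0 0 1]
M⁻¹ · (-41/5, 144/5)ᵀ = (5, -4)ᵀ

p = (5, -4)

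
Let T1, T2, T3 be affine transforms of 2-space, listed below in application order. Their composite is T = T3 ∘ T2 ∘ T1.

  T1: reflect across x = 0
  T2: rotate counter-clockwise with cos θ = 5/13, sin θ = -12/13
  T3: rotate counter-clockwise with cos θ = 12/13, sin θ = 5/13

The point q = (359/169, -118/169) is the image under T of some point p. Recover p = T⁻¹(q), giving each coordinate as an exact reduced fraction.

p = (-2, 1)

T1 = [-1 0 0; 0 1 0; 0 0 1]
T2·T1 = [-5/13 12/13 0; 12/13 5/13 0; 0 0 1]
T3·…·T1 = [-120/169 119/169 0; 119/169 120/169 0; 0 0 1]
det M = -1; M⁻¹ = [-120/169 119/169 0; 119/169 120/169 0; 0 0 1]
M⁻¹ · (359/169, -118/169)ᵀ = (-2, 1)ᵀ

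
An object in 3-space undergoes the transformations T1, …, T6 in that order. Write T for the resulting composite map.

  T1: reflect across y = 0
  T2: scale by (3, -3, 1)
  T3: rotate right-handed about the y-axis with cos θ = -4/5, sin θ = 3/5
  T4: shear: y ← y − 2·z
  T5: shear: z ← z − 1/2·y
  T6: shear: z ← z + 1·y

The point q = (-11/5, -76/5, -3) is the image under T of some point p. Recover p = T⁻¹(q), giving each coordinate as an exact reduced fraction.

T1 = [1 0 0 0; 0 -1 0 0; 0 0 1 0; 0 0 0 1]
T2·T1 = [3 0 0 0; 0 3 0 0; 0 0 1 0; 0 0 0 1]
T3·…·T1 = [-12/5 0 3/5 0; 0 3 0 0; -9/5 0 -4/5 0; 0 0 0 1]
T4·…·T1 = [-12/5 0 3/5 0; 18/5 3 8/5 0; -9/5 0 -4/5 0; 0 0 0 1]
T5·…·T1 = [-12/5 0 3/5 0; 18/5 3 8/5 0; -18/5 -3/2 -8/5 0; 0 0 0 1]
T6·…·T1 = [-12/5 0 3/5 0; 18/5 3 8/5 0; 0 3/2 0 0; 0 0 0 1]
det M = 9; M⁻¹ = [-4/15 1/10 -1/5 0; 0 0 2/3 0; 3/5 2/5 -4/5 0; 0 0 0 1]
M⁻¹ · (-11/5, -76/5, -3)ᵀ = (-1/3, -2, -5)ᵀ

p = (-1/3, -2, -5)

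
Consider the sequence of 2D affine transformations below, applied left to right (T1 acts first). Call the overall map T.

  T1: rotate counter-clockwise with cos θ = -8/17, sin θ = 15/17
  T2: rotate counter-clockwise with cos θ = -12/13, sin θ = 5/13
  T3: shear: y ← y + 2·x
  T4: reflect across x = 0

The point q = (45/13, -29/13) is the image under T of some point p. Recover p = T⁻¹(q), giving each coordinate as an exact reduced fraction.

T1 = [-8/17 -15/17 0; 15/17 -8/17 0; 0 0 1]
T2·T1 = [21/221 220/221 0; -220/221 21/221 0; 0 0 1]
T3·…·T1 = [21/221 220/221 0; -178/221 461/221 0; 0 0 1]
T4·…·T1 = [-21/221 -220/221 0; -178/221 461/221 0; 0 0 1]
det M = -1; M⁻¹ = [-461/221 -220/221 0; -178/221 21/221 0; 0 0 1]
M⁻¹ · (45/13, -29/13)ᵀ = (-5, -3)ᵀ

p = (-5, -3)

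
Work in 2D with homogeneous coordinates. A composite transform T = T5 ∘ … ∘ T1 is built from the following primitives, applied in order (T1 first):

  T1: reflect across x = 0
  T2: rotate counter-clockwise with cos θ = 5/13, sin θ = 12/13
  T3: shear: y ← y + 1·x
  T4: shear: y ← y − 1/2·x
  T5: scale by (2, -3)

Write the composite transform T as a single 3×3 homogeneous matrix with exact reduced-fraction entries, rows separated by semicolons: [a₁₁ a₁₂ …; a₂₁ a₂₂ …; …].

T = [-10/13 -24/13 0; 87/26 3/13 0; 0 0 1]

T1 = [-1 0 0; 0 1 0; 0 0 1]
T2·T1 = [-5/13 -12/13 0; -12/13 5/13 0; 0 0 1]
T3·…·T1 = [-5/13 -12/13 0; -17/13 -7/13 0; 0 0 1]
T4·…·T1 = [-5/13 -12/13 0; -29/26 -1/13 0; 0 0 1]
T5·…·T1 = [-10/13 -24/13 0; 87/26 3/13 0; 0 0 1]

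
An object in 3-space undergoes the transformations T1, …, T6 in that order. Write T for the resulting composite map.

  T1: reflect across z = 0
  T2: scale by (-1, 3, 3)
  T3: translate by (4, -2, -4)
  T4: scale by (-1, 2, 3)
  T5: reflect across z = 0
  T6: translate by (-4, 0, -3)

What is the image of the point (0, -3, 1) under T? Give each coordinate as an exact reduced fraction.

T(p) = (-8, -22, 18)

T1 reflect across z = 0: (0, -3, 1) → (0, -3, -1)
T2 scale by (-1, 3, 3): (0, -3, -1) → (0, -9, -3)
T3 translate by (4, -2, -4): (0, -9, -3) → (4, -11, -7)
T4 scale by (-1, 2, 3): (4, -11, -7) → (-4, -22, -21)
T5 reflect across z = 0: (-4, -22, -21) → (-4, -22, 21)
T6 translate by (-4, 0, -3): (-4, -22, 21) → (-8, -22, 18)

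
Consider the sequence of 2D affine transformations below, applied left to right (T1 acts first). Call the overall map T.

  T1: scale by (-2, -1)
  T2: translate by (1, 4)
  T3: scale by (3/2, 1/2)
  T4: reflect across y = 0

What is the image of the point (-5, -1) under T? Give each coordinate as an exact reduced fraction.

T1 scale by (-2, -1): (-5, -1) → (10, 1)
T2 translate by (1, 4): (10, 1) → (11, 5)
T3 scale by (3/2, 1/2): (11, 5) → (33/2, 5/2)
T4 reflect across y = 0: (33/2, 5/2) → (33/2, -5/2)

T(p) = (33/2, -5/2)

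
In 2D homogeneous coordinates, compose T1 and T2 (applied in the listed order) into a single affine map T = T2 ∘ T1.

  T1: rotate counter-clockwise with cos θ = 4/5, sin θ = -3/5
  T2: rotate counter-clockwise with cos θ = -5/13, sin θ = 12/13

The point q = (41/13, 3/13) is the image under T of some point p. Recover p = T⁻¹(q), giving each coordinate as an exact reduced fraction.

T1 = [4/5 3/5 0; -3/5 4/5 0; 0 0 1]
T2·T1 = [16/65 -63/65 0; 63/65 16/65 0; 0 0 1]
det M = 1; M⁻¹ = [16/65 63/65 0; -63/65 16/65 0; 0 0 1]
M⁻¹ · (41/13, 3/13)ᵀ = (1, -3)ᵀ

p = (1, -3)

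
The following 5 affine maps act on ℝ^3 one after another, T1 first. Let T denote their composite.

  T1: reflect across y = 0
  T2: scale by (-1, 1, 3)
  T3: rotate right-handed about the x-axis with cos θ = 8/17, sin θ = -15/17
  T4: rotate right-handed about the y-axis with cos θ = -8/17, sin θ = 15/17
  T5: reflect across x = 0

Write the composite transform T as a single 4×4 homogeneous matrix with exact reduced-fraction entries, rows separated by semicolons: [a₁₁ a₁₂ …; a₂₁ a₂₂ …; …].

T = [-8/17 -225/289 -360/289 0; 0 -8/17 45/17 0; 15/17 -120/289 -192/289 0; 0 0 0 1]

T1 = [1 0 0 0; 0 -1 0 0; 0 0 1 0; 0 0 0 1]
T2·T1 = [-1 0 0 0; 0 -1 0 0; 0 0 3 0; 0 0 0 1]
T3·…·T1 = [-1 0 0 0; 0 -8/17 45/17 0; 0 15/17 24/17 0; 0 0 0 1]
T4·…·T1 = [8/17 225/289 360/289 0; 0 -8/17 45/17 0; 15/17 -120/289 -192/289 0; 0 0 0 1]
T5·…·T1 = [-8/17 -225/289 -360/289 0; 0 -8/17 45/17 0; 15/17 -120/289 -192/289 0; 0 0 0 1]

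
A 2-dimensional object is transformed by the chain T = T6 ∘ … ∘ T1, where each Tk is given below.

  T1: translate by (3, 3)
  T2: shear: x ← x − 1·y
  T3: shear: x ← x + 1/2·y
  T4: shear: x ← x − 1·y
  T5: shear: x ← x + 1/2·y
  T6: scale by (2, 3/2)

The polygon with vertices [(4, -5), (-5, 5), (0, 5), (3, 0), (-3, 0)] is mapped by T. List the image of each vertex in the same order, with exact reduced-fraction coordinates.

T1 translate by (3, 3): (4, -5) → (7, -2); (-5, 5) → (-2, 8); (0, 5) → (3, 8); (3, 0) → (6, 3); (-3, 0) → (0, 3)
T2 shear: x ← x − 1·y: (7, -2) → (9, -2); (-2, 8) → (-10, 8); (3, 8) → (-5, 8); (6, 3) → (3, 3); (0, 3) → (-3, 3)
T3 shear: x ← x + 1/2·y: (9, -2) → (8, -2); (-10, 8) → (-6, 8); (-5, 8) → (-1, 8); (3, 3) → (9/2, 3); (-3, 3) → (-3/2, 3)
T4 shear: x ← x − 1·y: (8, -2) → (10, -2); (-6, 8) → (-14, 8); (-1, 8) → (-9, 8); (9/2, 3) → (3/2, 3); (-3/2, 3) → (-9/2, 3)
T5 shear: x ← x + 1/2·y: (10, -2) → (9, -2); (-14, 8) → (-10, 8); (-9, 8) → (-5, 8); (3/2, 3) → (3, 3); (-9/2, 3) → (-3, 3)
T6 scale by (2, 3/2): (9, -2) → (18, -3); (-10, 8) → (-20, 12); (-5, 8) → (-10, 12); (3, 3) → (6, 9/2); (-3, 3) → (-6, 9/2)

image vertices: (18, -3), (-20, 12), (-10, 12), (6, 9/2), (-6, 9/2)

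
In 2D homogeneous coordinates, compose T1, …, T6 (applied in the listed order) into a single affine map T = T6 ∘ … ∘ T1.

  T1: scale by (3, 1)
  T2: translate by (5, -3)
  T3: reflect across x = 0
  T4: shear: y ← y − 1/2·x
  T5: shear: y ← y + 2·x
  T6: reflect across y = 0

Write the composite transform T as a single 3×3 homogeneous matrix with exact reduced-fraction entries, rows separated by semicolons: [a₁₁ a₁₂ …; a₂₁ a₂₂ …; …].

T = [-3 0 -5; 9/2 -1 21/2; 0 0 1]

T1 = [3 0 0; 0 1 0; 0 0 1]
T2·T1 = [3 0 5; 0 1 -3; 0 0 1]
T3·…·T1 = [-3 0 -5; 0 1 -3; 0 0 1]
T4·…·T1 = [-3 0 -5; 3/2 1 -1/2; 0 0 1]
T5·…·T1 = [-3 0 -5; -9/2 1 -21/2; 0 0 1]
T6·…·T1 = [-3 0 -5; 9/2 -1 21/2; 0 0 1]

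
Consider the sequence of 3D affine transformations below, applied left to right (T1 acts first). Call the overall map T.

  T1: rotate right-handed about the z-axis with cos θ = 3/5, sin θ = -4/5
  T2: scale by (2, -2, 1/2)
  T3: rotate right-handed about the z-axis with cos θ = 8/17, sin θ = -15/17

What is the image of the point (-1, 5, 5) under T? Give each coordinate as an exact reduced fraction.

T1 rotate right-handed about the z-axis with cos θ = 3/5, sin θ = -4/5: (-1, 5, 5) → (17/5, 19/5, 5)
T2 scale by (2, -2, 1/2): (17/5, 19/5, 5) → (34/5, -38/5, 5/2)
T3 rotate right-handed about the z-axis with cos θ = 8/17, sin θ = -15/17: (34/5, -38/5, 5/2) → (-298/85, -814/85, 5/2)

T(p) = (-298/85, -814/85, 5/2)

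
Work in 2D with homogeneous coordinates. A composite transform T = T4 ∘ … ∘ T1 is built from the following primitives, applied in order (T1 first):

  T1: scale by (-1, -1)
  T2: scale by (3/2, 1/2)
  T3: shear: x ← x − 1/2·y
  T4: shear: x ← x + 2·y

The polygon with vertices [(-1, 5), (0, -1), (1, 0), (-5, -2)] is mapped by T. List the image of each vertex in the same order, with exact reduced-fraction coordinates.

image vertices: (-9/4, -5/2), (3/4, 1/2), (-3/2, 0), (9, 1)

T1 scale by (-1, -1): (-1, 5) → (1, -5); (0, -1) → (0, 1); (1, 0) → (-1, 0); (-5, -2) → (5, 2)
T2 scale by (3/2, 1/2): (1, -5) → (3/2, -5/2); (0, 1) → (0, 1/2); (-1, 0) → (-3/2, 0); (5, 2) → (15/2, 1)
T3 shear: x ← x − 1/2·y: (3/2, -5/2) → (11/4, -5/2); (0, 1/2) → (-1/4, 1/2); (-3/2, 0) → (-3/2, 0); (15/2, 1) → (7, 1)
T4 shear: x ← x + 2·y: (11/4, -5/2) → (-9/4, -5/2); (-1/4, 1/2) → (3/4, 1/2); (-3/2, 0) → (-3/2, 0); (7, 1) → (9, 1)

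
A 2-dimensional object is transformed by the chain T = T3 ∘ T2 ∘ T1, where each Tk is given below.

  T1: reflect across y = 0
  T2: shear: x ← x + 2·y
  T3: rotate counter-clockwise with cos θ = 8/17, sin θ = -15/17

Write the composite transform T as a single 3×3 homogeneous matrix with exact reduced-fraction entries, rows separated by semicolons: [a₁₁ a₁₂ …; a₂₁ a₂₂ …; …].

T1 = [1 0 0; 0 -1 0; 0 0 1]
T2·T1 = [1 -2 0; 0 -1 0; 0 0 1]
T3·…·T1 = [8/17 -31/17 0; -15/17 22/17 0; 0 0 1]

T = [8/17 -31/17 0; -15/17 22/17 0; 0 0 1]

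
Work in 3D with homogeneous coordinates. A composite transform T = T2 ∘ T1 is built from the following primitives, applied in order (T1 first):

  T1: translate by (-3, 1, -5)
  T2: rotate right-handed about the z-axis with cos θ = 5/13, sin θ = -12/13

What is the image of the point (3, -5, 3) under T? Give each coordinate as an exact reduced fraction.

T(p) = (-48/13, -20/13, -2)

T1 translate by (-3, 1, -5): (3, -5, 3) → (0, -4, -2)
T2 rotate right-handed about the z-axis with cos θ = 5/13, sin θ = -12/13: (0, -4, -2) → (-48/13, -20/13, -2)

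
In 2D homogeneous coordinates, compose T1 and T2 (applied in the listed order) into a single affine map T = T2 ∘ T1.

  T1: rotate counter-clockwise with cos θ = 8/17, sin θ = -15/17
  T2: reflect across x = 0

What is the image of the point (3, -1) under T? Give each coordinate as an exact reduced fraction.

T(p) = (-9/17, -53/17)

T1 rotate counter-clockwise with cos θ = 8/17, sin θ = -15/17: (3, -1) → (9/17, -53/17)
T2 reflect across x = 0: (9/17, -53/17) → (-9/17, -53/17)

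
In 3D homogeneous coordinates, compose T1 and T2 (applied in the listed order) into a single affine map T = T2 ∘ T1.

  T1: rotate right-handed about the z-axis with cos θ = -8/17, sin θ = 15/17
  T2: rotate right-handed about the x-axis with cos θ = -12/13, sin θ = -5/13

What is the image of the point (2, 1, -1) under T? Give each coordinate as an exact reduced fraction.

T1 rotate right-handed about the z-axis with cos θ = -8/17, sin θ = 15/17: (2, 1, -1) → (-31/17, 22/17, -1)
T2 rotate right-handed about the x-axis with cos θ = -12/13, sin θ = -5/13: (-31/17, 22/17, -1) → (-31/17, -349/221, 94/221)

T(p) = (-31/17, -349/221, 94/221)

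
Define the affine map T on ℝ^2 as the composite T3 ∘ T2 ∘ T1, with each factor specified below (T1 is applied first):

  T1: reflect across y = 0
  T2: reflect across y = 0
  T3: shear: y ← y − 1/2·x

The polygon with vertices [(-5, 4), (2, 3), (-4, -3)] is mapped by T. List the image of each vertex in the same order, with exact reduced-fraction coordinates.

T1 reflect across y = 0: (-5, 4) → (-5, -4); (2, 3) → (2, -3); (-4, -3) → (-4, 3)
T2 reflect across y = 0: (-5, -4) → (-5, 4); (2, -3) → (2, 3); (-4, 3) → (-4, -3)
T3 shear: y ← y − 1/2·x: (-5, 4) → (-5, 13/2); (2, 3) → (2, 2); (-4, -3) → (-4, -1)

image vertices: (-5, 13/2), (2, 2), (-4, -1)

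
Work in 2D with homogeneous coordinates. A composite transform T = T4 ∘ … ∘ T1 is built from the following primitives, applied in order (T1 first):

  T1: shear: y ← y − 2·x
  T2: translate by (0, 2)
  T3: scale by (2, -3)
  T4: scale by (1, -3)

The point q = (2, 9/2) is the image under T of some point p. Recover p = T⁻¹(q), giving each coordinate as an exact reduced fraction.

T1 = [1 0 0; -2 1 0; 0 0 1]
T2·T1 = [1 0 0; -2 1 2; 0 0 1]
T3·…·T1 = [2 0 0; 6 -3 -6; 0 0 1]
T4·…·T1 = [2 0 0; -18 9 18; 0 0 1]
det M = 18; M⁻¹ = [1/2 0 0; 1 1/9 -2; 0 0 1]
M⁻¹ · (2, 9/2)ᵀ = (1, 1/2)ᵀ

p = (1, 1/2)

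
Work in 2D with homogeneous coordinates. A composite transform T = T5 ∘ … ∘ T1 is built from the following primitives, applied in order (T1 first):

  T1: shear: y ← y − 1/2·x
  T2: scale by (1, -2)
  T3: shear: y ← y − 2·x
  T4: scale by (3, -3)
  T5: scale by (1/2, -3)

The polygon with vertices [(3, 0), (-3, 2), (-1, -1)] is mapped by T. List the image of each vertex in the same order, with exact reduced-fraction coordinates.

T1 shear: y ← y − 1/2·x: (3, 0) → (3, -3/2); (-3, 2) → (-3, 7/2); (-1, -1) → (-1, -1/2)
T2 scale by (1, -2): (3, -3/2) → (3, 3); (-3, 7/2) → (-3, -7); (-1, -1/2) → (-1, 1)
T3 shear: y ← y − 2·x: (3, 3) → (3, -3); (-3, -7) → (-3, -1); (-1, 1) → (-1, 3)
T4 scale by (3, -3): (3, -3) → (9, 9); (-3, -1) → (-9, 3); (-1, 3) → (-3, -9)
T5 scale by (1/2, -3): (9, 9) → (9/2, -27); (-9, 3) → (-9/2, -9); (-3, -9) → (-3/2, 27)

image vertices: (9/2, -27), (-9/2, -9), (-3/2, 27)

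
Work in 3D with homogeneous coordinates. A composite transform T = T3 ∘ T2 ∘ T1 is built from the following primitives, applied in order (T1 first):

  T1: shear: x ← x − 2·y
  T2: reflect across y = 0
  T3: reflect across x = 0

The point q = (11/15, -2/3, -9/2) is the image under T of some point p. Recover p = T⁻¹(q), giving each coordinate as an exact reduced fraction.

T1 = [1 -2 0 0; 0 1 0 0; 0 0 1 0; 0 0 0 1]
T2·T1 = [1 -2 0 0; 0 -1 0 0; 0 0 1 0; 0 0 0 1]
T3·…·T1 = [-1 2 0 0; 0 -1 0 0; 0 0 1 0; 0 0 0 1]
det M = 1; M⁻¹ = [-1 -2 0 0; 0 -1 0 0; 0 0 1 0; 0 0 0 1]
M⁻¹ · (11/15, -2/3, -9/2)ᵀ = (3/5, 2/3, -9/2)ᵀ

p = (3/5, 2/3, -9/2)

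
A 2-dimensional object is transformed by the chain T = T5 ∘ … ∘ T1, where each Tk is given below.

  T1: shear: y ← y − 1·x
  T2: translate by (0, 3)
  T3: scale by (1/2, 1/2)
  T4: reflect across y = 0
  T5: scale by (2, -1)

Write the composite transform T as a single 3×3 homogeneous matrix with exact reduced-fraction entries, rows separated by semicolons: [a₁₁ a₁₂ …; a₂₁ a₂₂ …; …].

T1 = [1 0 0; -1 1 0; 0 0 1]
T2·T1 = [1 0 0; -1 1 3; 0 0 1]
T3·…·T1 = [1/2 0 0; -1/2 1/2 3/2; 0 0 1]
T4·…·T1 = [1/2 0 0; 1/2 -1/2 -3/2; 0 0 1]
T5·…·T1 = [1 0 0; -1/2 1/2 3/2; 0 0 1]

T = [1 0 0; -1/2 1/2 3/2; 0 0 1]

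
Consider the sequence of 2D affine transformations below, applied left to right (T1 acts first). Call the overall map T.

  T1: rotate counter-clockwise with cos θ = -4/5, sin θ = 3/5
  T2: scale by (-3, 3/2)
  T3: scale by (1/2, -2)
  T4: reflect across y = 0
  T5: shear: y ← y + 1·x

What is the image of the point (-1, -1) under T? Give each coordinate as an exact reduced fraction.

T(p) = (-21/10, -3/2)

T1 rotate counter-clockwise with cos θ = -4/5, sin θ = 3/5: (-1, -1) → (7/5, 1/5)
T2 scale by (-3, 3/2): (7/5, 1/5) → (-21/5, 3/10)
T3 scale by (1/2, -2): (-21/5, 3/10) → (-21/10, -3/5)
T4 reflect across y = 0: (-21/10, -3/5) → (-21/10, 3/5)
T5 shear: y ← y + 1·x: (-21/10, 3/5) → (-21/10, -3/2)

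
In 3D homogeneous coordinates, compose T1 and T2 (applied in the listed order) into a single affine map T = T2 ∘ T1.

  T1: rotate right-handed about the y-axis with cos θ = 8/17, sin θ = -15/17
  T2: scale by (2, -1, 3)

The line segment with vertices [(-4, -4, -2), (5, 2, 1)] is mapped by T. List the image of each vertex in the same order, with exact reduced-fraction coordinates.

T1 rotate right-handed about the y-axis with cos θ = 8/17, sin θ = -15/17: (-4, -4, -2) → (-2/17, -4, -76/17); (5, 2, 1) → (25/17, 2, 83/17)
T2 scale by (2, -1, 3): (-2/17, -4, -76/17) → (-4/17, 4, -228/17); (25/17, 2, 83/17) → (50/17, -2, 249/17)

image vertices: (-4/17, 4, -228/17), (50/17, -2, 249/17)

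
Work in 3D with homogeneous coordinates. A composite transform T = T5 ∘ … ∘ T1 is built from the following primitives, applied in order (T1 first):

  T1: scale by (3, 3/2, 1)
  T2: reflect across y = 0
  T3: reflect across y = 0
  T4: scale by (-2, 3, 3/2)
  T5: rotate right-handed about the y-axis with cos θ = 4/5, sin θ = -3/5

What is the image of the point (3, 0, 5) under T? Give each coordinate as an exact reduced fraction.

T1 scale by (3, 3/2, 1): (3, 0, 5) → (9, 0, 5)
T2 reflect across y = 0: (9, 0, 5) → (9, 0, 5)
T3 reflect across y = 0: (9, 0, 5) → (9, 0, 5)
T4 scale by (-2, 3, 3/2): (9, 0, 5) → (-18, 0, 15/2)
T5 rotate right-handed about the y-axis with cos θ = 4/5, sin θ = -3/5: (-18, 0, 15/2) → (-189/10, 0, -24/5)

T(p) = (-189/10, 0, -24/5)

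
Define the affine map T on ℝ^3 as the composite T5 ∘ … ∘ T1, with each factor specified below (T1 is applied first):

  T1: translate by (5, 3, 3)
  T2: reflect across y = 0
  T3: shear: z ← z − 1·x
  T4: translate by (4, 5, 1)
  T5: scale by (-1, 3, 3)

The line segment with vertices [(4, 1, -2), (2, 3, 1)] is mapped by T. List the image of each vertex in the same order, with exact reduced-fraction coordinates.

T1 translate by (5, 3, 3): (4, 1, -2) → (9, 4, 1); (2, 3, 1) → (7, 6, 4)
T2 reflect across y = 0: (9, 4, 1) → (9, -4, 1); (7, 6, 4) → (7, -6, 4)
T3 shear: z ← z − 1·x: (9, -4, 1) → (9, -4, -8); (7, -6, 4) → (7, -6, -3)
T4 translate by (4, 5, 1): (9, -4, -8) → (13, 1, -7); (7, -6, -3) → (11, -1, -2)
T5 scale by (-1, 3, 3): (13, 1, -7) → (-13, 3, -21); (11, -1, -2) → (-11, -3, -6)

image vertices: (-13, 3, -21), (-11, -3, -6)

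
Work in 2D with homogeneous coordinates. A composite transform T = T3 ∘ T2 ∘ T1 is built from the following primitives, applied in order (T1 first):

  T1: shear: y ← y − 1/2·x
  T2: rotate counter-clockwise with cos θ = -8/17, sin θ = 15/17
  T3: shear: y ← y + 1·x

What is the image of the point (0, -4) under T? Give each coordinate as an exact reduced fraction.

T(p) = (60/17, 92/17)

T1 shear: y ← y − 1/2·x: (0, -4) → (0, -4)
T2 rotate counter-clockwise with cos θ = -8/17, sin θ = 15/17: (0, -4) → (60/17, 32/17)
T3 shear: y ← y + 1·x: (60/17, 32/17) → (60/17, 92/17)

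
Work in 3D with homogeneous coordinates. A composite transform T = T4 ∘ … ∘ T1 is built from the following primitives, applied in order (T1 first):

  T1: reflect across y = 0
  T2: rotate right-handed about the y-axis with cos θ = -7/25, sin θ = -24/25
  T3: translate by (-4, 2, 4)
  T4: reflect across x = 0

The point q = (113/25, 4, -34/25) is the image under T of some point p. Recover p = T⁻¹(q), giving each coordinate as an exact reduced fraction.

T1 = [1 0 0 0; 0 -1 0 0; 0 0 1 0; 0 0 0 1]
T2·T1 = [-7/25 0 -24/25 0; 0 -1 0 0; 24/25 0 -7/25 0; 0 0 0 1]
T3·…·T1 = [-7/25 0 -24/25 -4; 0 -1 0 2; 24/25 0 -7/25 4; 0 0 0 1]
T4·…·T1 = [7/25 0 24/25 4; 0 -1 0 2; 24/25 0 -7/25 4; 0 0 0 1]
det M = 1; M⁻¹ = [7/25 0 24/25 -124/25; 0 -1 0 2; 24/25 0 -7/25 -68/25; 0 0 0 1]
M⁻¹ · (113/25, 4, -34/25)ᵀ = (-5, -2, 2)ᵀ

p = (-5, -2, 2)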